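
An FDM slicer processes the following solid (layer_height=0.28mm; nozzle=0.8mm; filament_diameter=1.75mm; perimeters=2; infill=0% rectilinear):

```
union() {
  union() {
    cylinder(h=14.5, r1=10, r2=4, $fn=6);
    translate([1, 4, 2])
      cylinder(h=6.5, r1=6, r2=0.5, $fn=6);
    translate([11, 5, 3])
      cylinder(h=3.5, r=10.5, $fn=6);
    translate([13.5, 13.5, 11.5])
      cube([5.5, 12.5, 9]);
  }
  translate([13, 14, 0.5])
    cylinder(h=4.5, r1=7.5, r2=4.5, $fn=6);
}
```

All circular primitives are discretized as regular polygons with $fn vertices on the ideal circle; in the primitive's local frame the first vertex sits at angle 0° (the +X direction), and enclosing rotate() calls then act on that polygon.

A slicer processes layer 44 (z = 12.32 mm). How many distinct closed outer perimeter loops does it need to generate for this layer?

At z = 12.32 mm: the cone contributes a regular 6-gon of circumradius 4.902 (interpolated between r1=10 and r2=4 at t=0.850); the cone at (1, 4) is absent (z outside [2, 8.5]); the cylinder at (11, 5) is not intersected at this z (z outside [3, 6.5]); the cube at (13.5, 13.5) (footprint 5.5×12.5) is included at this height; Taking the union: the 2 present regions are separate (no shared area or edge), so areas and boundary lengths simply add and each stays a separate island — 2 connected regions; the cone at (13, 14) is not intersected at this z (z outside [0.5, 5]); Combining (union): only that combined region is present, so the union is just that shape — 2 connected regions. The result has 2 disconnected regions.

2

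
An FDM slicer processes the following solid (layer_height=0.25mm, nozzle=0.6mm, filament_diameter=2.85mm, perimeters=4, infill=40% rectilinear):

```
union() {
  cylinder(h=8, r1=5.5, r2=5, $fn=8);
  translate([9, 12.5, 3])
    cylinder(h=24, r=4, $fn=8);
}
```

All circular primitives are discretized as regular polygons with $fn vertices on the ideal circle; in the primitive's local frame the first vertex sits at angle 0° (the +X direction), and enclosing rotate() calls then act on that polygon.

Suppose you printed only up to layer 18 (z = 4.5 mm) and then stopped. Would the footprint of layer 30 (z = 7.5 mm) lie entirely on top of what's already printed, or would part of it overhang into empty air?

entirely on top

Compare the two slices. At z = 4.5: the cone (r1=5.5→r2=5) has section circumradius 5.219 here — a regular 8-gon (area = (8/2)·5.219²·sin(360°/8) = 77.03 mm²); the r=4 cylinder at (9, 12.5) contributes a regular 8-gon of circumradius 4 (area = (8/2)·4.000²·sin(360°/8) = 45.25 mm²); Merging all regions: the 2 present regions are separate (no shared area or edge), so areas and boundary lengths simply add and each stays a separate island — area = 122.29 mm². At z = 7.5: the cone contributes a regular 8-gon of circumradius 5.031 (interpolated between r1=5.5 and r2=5 at t=0.938) (area = (8/2)·5.031²·sin(360°/8) = 71.60 mm²); the r=4 cylinder at (9, 12.5) contributes a regular 8-gon of circumradius 4 (area = (8/2)·4.000²·sin(360°/8) = 45.25 mm²); Combining (union): the 2 present regions are separate (no shared area or edge), so areas and boundary lengths simply add and each stays a separate island — area = 116.85 mm². Checking containment: the cross-section at z = 7.5 is a subset of the cross-section at z = 4.5.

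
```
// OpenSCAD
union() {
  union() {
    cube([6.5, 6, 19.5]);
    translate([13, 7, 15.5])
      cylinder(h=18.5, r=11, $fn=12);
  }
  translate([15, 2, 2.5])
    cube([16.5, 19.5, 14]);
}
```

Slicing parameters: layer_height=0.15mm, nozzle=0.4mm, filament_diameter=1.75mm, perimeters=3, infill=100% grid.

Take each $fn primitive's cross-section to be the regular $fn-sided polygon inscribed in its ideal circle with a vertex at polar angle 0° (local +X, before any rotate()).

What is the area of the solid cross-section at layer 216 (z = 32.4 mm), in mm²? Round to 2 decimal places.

At z = 32.4 mm: the cube is not intersected at this z (z outside [0, 19.5]); the cylinder at (13, 7): section is a regular 12-gon, circumradius r=11 (area = (12/2)·11.000²·sin(360°/12) = 363.00 mm²); Merging all regions: only the r=11 cylinder at (13, 7) is present, so the union is just that shape — area = 363.00 mm²; the cube at (15, 2) does not reach this height (z outside [2.5, 16.5]); Merging all regions: only that combined region is present, so the union is just that shape — area = 363.00 mm². Overall, the cross-section is a single solid region. Net area = 363.00 mm².

363.00 mm²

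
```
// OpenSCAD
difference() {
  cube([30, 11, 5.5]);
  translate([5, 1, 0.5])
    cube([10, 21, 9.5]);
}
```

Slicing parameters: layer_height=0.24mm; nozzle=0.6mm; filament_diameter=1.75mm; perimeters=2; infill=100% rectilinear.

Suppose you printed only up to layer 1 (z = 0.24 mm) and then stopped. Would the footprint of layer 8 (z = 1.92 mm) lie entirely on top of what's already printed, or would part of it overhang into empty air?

entirely on top

Compare the two slices. At z = 0.24: the cube is present — its section is the full 30×11 rectangle (area 330.00 mm²); the cube at (5, 1) is absent (z outside [0.5, 10]); Taking the first minus the rest: none of the subtracted shapes is present at this height, so the 30×11 cube is unchanged — area = 330.00 mm². At z = 1.92: the cube (footprint 30×11) is included at this height (area 330.00 mm²); the 10×21 cube at (5, 1) contributes its full rectangle (area 210.00 mm²); Subtracting the remaining from the first: starting from the 30×11 cube (330.00 mm²), the 10×21 cube at (5, 1) partially overlaps it — only the 100.00 mm² overlap (of its 210.00 mm²) is removed, clipping the outline — area = 230.00 mm². Checking containment: the cross-section at z = 1.92 is a subset of the cross-section at z = 0.24.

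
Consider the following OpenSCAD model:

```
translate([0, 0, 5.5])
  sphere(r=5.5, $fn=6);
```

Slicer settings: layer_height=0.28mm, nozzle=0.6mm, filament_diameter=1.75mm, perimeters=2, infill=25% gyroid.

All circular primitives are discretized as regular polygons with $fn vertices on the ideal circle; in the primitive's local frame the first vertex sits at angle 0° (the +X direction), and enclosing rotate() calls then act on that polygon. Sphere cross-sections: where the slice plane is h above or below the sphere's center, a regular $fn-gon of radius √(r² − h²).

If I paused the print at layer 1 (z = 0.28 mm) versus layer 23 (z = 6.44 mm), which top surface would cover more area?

Layer 1 (z = 0.28): the r=5.5 sphere slices to a regular 6-gon of circumradius 1.733 (√(r²−h²) with h=5.22 from center) (area = (6/2)·1.733²·sin(360°/6) = 7.80 mm²). So its area = 7.80 mm². Layer 23 (z = 6.44): the r=5.5 sphere contributes a regular 6-gon of circumradius √(5.5²−0.94²) = 5.419 (area = (6/2)·5.419²·sin(360°/6) = 76.30 mm²). So its area = 76.30 mm². Layer 23 is larger (76.30 vs 7.80 mm²).

layer 23 (z = 6.44 mm)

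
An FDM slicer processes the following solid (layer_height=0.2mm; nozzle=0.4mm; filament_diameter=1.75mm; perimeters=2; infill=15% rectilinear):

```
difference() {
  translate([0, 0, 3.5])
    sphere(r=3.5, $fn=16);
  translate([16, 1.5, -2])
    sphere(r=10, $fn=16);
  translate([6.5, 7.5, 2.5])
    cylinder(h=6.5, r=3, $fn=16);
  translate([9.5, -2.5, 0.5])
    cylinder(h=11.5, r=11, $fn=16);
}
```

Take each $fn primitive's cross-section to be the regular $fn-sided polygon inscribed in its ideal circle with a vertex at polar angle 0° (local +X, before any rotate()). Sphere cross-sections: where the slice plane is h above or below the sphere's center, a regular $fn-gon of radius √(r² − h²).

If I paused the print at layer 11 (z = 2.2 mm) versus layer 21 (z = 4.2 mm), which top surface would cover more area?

Layer 11 (z = 2.2): the r=3.5 sphere slices to a regular 16-gon of circumradius 3.250 (√(r²−h²) with h=1.3 from center) (area = (16/2)·3.250²·sin(360°/16) = 32.33 mm²); the r=10 sphere at (16, 1.5) contributes a regular 16-gon of circumradius √(10²−4.2²) = 9.075 (area = (16/2)·9.075²·sin(360°/16) = 252.14 mm²); the cylinder at (6.5, 7.5) is absent (z outside [2.5, 9]); the r=11 cylinder at (9.5, -2.5) gives a regular 16-gon of circumradius 11 (constant along its height) (area = (16/2)·11.000²·sin(360°/16) = 370.44 mm²); Taking the first minus the rest: starting from the r=3.5 sphere (32.33 mm²), the r=10 sphere at (16, 1.5) misses the remaining region (no effect); the r=11 cylinder at (9.5, -2.5) partially overlaps it — only the 21.83 mm² overlap (of its 370.44 mm²) is removed, clipping the outline — area = 10.50 mm². So its area = 10.50 mm². Layer 21 (z = 4.2): the r=3.5 sphere slices to a regular 16-gon of circumradius 3.429 (√(r²−h²) with h=0.7 from center) (area = (16/2)·3.429²·sin(360°/16) = 36.00 mm²); the sphere at (16, 1.5): section is a regular 16-gon, circumradius = √(r²−h²) = √(10²−6.2²) = 7.846 (area = (16/2)·7.846²·sin(360°/16) = 188.46 mm²); the r=3 cylinder at (6.5, 7.5) gives a regular 16-gon of circumradius 3 (constant along its height) (area = (16/2)·3.000²·sin(360°/16) = 27.55 mm²); the r=11 cylinder at (9.5, -2.5) contributes a regular 16-gon of circumradius 11 (area = (16/2)·11.000²·sin(360°/16) = 370.44 mm²); After the difference (first − rest): starting from the r=3.5 sphere (36.00 mm²), the r=10 sphere at (16, 1.5) misses the remaining region (no effect); the r=3 cylinder at (6.5, 7.5) misses the remaining region (no effect); the r=11 cylinder at (9.5, -2.5) partially overlaps it — only the 23.85 mm² overlap (of its 370.44 mm²) is removed, clipping the outline — area = 12.15 mm². So its area = 12.15 mm². Layer 21 is larger (12.15 vs 10.50 mm²).

layer 21 (z = 4.2 mm)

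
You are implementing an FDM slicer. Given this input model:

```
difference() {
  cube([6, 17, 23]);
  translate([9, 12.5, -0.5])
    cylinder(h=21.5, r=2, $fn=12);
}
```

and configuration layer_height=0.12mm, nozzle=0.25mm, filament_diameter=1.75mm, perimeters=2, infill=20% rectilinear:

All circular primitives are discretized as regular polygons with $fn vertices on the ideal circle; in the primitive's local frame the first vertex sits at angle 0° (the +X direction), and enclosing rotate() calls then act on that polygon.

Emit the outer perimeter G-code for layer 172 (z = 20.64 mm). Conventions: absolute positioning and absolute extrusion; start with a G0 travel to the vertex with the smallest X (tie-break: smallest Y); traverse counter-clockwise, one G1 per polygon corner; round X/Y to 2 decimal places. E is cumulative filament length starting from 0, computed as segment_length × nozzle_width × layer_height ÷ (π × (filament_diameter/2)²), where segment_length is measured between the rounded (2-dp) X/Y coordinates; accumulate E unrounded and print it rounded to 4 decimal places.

G0 X0.00 Y0.00 Z20.64
G1 X6.00 Y0.00 E0.0748
G1 X6.00 Y17.00 E0.2869
G1 X0.00 Y17.00 E0.3617
G1 X0.00 Y0.00 E0.5737

At z = 20.64 mm: the cube (footprint 6×17) is included at this height; the cylinder at (9, 12.5): section is a regular 12-gon, circumradius r=2; Taking the first minus the rest: starting from the 6×17 cube, the r=2 cylinder at (9, 12.5) misses the remaining region (no effect) — 1 connected region. The outline is a single polygon with 4 vertices. Extrusion per mm of travel: 0.25 × 0.12 / (π × 0.875²) = 0.012473. Accumulating E over each segment gives final E = 0.5737.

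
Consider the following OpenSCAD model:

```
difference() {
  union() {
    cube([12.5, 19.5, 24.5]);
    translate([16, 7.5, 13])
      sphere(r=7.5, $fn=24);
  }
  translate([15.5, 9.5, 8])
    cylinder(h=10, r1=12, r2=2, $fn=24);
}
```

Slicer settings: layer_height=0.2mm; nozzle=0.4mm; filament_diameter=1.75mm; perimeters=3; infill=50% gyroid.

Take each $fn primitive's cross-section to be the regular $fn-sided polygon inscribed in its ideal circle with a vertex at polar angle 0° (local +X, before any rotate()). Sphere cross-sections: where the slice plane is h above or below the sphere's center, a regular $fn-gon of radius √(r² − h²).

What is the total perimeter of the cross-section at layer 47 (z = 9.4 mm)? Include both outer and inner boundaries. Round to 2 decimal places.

67.77 mm

At z = 9.4 mm: the cube is present — its section is the full 12.5×19.5 rectangle (perimeter 64.00 mm); the r=7.5 sphere at (16, 7.5) contributes a regular 24-gon of circumradius √(7.5²−3.6²) = 6.580 (perimeter = 2·24·6.580·sin(180°/24) = 41.22 mm); Combining (union): the regions partially overlap (shared area 23.71 mm²), so the edge portions inside another operand are dropped and the merged outline is re-measured after clipping — boundary = 80.94 mm; the cone at (15.5, 9.5) contributes a regular 24-gon of circumradius 10.600 (interpolated between r1=12 and r2=2 at t=0.140) (perimeter = 2·24·10.600·sin(180°/24) = 66.41 mm); Taking the first minus the rest: starting from that combined region, the cone at (15.5, 9.5) partially overlaps it — only the 222.33 mm² overlap (of its 348.97 mm²) is removed, clipping the outline — boundary = 67.77 mm. Overall, the cross-section is a single solid region. Total boundary length (outer) = 67.77 mm.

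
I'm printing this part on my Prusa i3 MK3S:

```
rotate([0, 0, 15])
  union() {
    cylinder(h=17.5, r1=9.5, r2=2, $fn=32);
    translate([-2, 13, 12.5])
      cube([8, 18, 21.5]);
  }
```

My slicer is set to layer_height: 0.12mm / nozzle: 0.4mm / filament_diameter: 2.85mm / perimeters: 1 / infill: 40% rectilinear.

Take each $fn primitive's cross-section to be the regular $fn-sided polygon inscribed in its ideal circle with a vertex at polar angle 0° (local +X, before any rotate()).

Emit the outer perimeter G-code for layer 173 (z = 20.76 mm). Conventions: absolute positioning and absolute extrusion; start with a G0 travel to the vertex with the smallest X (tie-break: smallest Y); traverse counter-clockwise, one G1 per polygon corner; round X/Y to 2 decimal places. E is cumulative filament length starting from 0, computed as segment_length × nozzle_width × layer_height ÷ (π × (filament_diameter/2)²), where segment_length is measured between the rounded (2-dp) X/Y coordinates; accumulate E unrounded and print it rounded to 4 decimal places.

G0 X-9.96 Y29.43 Z20.76
G1 X-5.30 Y12.04 E0.1355
G1 X2.43 Y14.11 E0.1957
G1 X-2.23 Y31.50 E0.3311
G1 X-9.96 Y29.43 E0.3913

At z = 20.76 mm: the cone is not intersected at this z (z outside [0, 17.5]); the cube at (-2, 13) (footprint 8×18) is included at this height; Merging all regions: only the 8×18 cube at (-2, 13) is present, so the union is just that shape — 1 connected region; (rotated 15° about Z; rotation is an isometry so areas/perimeters/island counts are preserved). The outline is a single polygon with 4 vertices. Extrusion per mm of travel: 0.4 × 0.12 / (π × 1.425²) = 0.007524. Accumulating E over each segment gives final E = 0.3913.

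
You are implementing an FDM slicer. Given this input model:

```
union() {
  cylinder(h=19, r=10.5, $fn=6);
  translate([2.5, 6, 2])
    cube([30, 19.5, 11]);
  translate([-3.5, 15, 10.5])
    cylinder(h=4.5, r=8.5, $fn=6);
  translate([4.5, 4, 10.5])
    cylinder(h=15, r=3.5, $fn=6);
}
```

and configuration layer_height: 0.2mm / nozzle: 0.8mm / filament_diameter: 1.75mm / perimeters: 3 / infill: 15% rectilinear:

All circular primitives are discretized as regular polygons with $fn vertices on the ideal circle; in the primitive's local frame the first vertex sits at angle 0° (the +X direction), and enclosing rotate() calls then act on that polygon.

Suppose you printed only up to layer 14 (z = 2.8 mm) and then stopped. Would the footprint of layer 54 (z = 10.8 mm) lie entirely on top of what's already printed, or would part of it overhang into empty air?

part overhangs

Compare the two slices. At z = 2.8: the r=10.5 cylinder gives a regular 6-gon of circumradius 10.5 (constant along its height) (area = (6/2)·10.500²·sin(360°/6) = 286.44 mm²); the cube at (2.5, 6) (footprint 30×19.5) is included at this height (area 585.00 mm²); the cylinder at (-3.5, 15) does not reach this height (z outside [10.5, 15]); the cylinder at (4.5, 4) does not reach this height (z outside [10.5, 25.5]); Combining (union): the regions partially overlap — summed areas 871.44 mm² minus the doubly-counted overlap 11.27 mm² gives 860.17 mm² — area = 860.17 mm². At z = 10.8: the cylinder: section is a regular 6-gon, circumradius r=10.5 (area = (6/2)·10.500²·sin(360°/6) = 286.44 mm²); the cube at (2.5, 6) is present — its section is the full 30×19.5 rectangle (area 585.00 mm²); the r=8.5 cylinder at (-3.5, 15) gives a regular 6-gon of circumradius 8.5 (constant along its height) (area = (6/2)·8.500²·sin(360°/6) = 187.71 mm²); the r=3.5 cylinder at (4.5, 4) contributes a regular 6-gon of circumradius 3.5 (area = (6/2)·3.500²·sin(360°/6) = 31.83 mm²); Merging all regions: the regions partially overlap — summed areas 1090.98 mm² minus the doubly-counted overlap 63.87 mm² gives 1027.11 mm² — area = 1027.11 mm². Checking containment: at z = 10.8 the cross-section extends beyond the z = 2.8 cross-section by about 166.94 mm².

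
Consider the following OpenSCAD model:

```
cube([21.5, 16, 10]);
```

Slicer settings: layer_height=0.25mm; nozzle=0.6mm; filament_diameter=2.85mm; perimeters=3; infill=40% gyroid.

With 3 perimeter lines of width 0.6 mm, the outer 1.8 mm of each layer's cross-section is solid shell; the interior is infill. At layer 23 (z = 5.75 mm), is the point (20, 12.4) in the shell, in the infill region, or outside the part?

At z = 5.75 mm: the cube (footprint 21.5×16) is included at this height. Overall, the cross-section is a single solid region. The nearest boundary edge runs (21.50, 0.00)→(21.50, 16.00); distance from the point to it = 1.50 mm. The point is inside the cross-section, 1.50 mm from the nearest boundary — within the 1.8 mm shell band (3 × 0.6).

shell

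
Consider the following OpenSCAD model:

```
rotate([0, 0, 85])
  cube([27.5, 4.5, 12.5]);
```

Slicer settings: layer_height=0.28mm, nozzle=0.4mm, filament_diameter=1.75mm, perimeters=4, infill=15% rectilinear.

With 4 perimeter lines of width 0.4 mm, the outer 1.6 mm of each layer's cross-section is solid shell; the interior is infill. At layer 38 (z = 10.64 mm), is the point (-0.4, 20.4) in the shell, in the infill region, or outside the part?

infill

At z = 10.64 mm: the cube is present — its section is the full 27.5×4.5 rectangle; (rotated 85° about Z; rotation is an isometry so areas/perimeters/island counts are preserved). Overall, the cross-section is a single solid region. Undo the 85° rotation: the query point maps to (20.288, 2.176) in the un-rotated model frame. The nearest boundary edge runs (0.00, 0.00)→(27.50, 0.00); distance from the point to it = 2.18 mm. The point is inside the cross-section and 2.18 mm from the nearest boundary — more than the 1.6 mm shell width (4 × 0.4), so it's in the infill interior.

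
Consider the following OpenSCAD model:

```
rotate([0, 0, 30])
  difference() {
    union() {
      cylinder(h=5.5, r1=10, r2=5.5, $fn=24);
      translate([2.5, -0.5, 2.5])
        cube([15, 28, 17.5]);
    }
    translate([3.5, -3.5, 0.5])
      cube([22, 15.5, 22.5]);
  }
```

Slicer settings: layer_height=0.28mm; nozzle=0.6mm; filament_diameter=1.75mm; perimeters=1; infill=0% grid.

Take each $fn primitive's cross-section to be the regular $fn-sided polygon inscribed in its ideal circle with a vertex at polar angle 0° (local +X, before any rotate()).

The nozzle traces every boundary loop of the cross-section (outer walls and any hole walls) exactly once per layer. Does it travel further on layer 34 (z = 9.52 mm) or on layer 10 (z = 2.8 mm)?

Layer 34 (z = 9.52): the cone is absent (z outside [0, 5.5]); the 15×28 cube at (2.5, -0.5) contributes its full rectangle (perimeter 86.00 mm); Merging all regions: only the 15×28 cube at (2.5, -0.5) is present, so the union is just that shape — boundary = 86.00 mm; the cube at (3.5, -3.5) is present — its section is the full 22×15.5 rectangle (perimeter 75.00 mm); After the difference (first − rest): starting from that combined region, the 22×15.5 cube at (3.5, -3.5) partially overlaps it — only the 175.00 mm² overlap (of its 341.00 mm²) is removed, clipping the outline — boundary = 86.00 mm; (rotated 30° about Z; rotation is an isometry so areas/perimeters/island counts are preserved). So its perimeter = 86.00 mm. Layer 10 (z = 2.8): the cone (r1=10→r2=5.5) has section circumradius 7.709 here — a regular 24-gon (perimeter = 2·24·7.709·sin(180°/24) = 48.30 mm); the cube at (2.5, -0.5) (footprint 15×28) is included at this height (perimeter 86.00 mm); Taking the union: the regions partially overlap (shared area 29.91 mm²), so the edge portions inside another operand are dropped and the merged outline is re-measured after clipping — boundary = 111.40 mm; the cube at (3.5, -3.5) is present — its section is the full 22×15.5 rectangle (perimeter 75.00 mm); Subtracting the remaining from the first: starting from the result so far, the 22×15.5 cube at (3.5, -3.5) partially overlaps it — only the 186.52 mm² overlap (of its 341.00 mm²) is removed, clipping the outline — boundary = 118.73 mm; (whole slice rotated 30° about Z — lengths, areas and connectivity unchanged). So its perimeter = 118.73 mm. Layer 10 is larger (118.73 vs 86.00 mm).

layer 10 (z = 2.8 mm)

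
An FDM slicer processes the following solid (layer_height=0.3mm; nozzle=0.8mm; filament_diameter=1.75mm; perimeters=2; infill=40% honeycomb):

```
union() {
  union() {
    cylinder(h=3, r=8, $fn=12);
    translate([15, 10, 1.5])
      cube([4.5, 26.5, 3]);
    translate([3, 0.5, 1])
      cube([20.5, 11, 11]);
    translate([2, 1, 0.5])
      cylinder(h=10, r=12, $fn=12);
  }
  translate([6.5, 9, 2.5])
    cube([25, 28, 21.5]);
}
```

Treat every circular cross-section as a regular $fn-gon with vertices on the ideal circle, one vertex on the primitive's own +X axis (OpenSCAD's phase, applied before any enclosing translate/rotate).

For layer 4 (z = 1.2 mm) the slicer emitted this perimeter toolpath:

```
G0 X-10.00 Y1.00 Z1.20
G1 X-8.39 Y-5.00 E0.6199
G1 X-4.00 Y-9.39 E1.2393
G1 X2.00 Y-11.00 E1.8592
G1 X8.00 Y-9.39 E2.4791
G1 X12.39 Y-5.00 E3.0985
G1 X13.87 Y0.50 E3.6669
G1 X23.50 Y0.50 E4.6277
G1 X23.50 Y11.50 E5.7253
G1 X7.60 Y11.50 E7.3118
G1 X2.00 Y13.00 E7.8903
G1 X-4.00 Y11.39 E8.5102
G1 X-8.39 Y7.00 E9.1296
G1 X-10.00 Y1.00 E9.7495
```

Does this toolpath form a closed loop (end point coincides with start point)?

yes

Start point (G0): (-10.00, 1.00). End point (last G1): the path returns to the start — closed.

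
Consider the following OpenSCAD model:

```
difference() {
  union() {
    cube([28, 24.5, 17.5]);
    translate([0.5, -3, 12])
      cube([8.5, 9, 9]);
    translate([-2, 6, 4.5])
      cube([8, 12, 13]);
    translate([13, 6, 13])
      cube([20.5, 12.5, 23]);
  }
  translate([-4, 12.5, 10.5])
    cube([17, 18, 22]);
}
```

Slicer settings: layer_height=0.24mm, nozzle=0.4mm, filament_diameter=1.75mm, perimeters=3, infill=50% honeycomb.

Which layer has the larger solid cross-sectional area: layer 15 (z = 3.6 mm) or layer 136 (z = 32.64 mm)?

Layer 15 (z = 3.6): the cube is present — its section is the full 28×24.5 rectangle (area 686.00 mm²); the cube at (0.5, -3) is not intersected at this z (z outside [12, 21]); the cube at (-2, 6) is not intersected at this z (z outside [4.5, 17.5]); the cube at (13, 6) does not reach this height (z outside [13, 36]); Merging all regions: only the 28×24.5 cube is present, so the union is just that shape — area = 686.00 mm²; the cube at (-4, 12.5) does not reach this height (z outside [10.5, 32.5]); Subtracting the remaining from the first: none of the subtracted shapes is present at this height, so the result so far is unchanged — area = 686.00 mm². So its area = 686.00 mm². Layer 136 (z = 32.64): the cube is not intersected at this z (z outside [0, 17.5]); the cube at (0.5, -3) is not intersected at this z (z outside [12, 21]); the cube at (-2, 6) is not intersected at this z (z outside [4.5, 17.5]); the 20.5×12.5 cube at (13, 6) contributes its full rectangle (area 256.25 mm²); Merging all regions: only the 20.5×12.5 cube at (13, 6) is present, so the union is just that shape — area = 256.25 mm²; the cube at (-4, 12.5) is absent (z outside [10.5, 32.5]); After the difference (first − rest): none of the subtracted shapes is present at this height, so that combined region is unchanged — area = 256.25 mm². So its area = 256.25 mm². Layer 15 is larger (686.00 vs 256.25 mm²).

layer 15 (z = 3.6 mm)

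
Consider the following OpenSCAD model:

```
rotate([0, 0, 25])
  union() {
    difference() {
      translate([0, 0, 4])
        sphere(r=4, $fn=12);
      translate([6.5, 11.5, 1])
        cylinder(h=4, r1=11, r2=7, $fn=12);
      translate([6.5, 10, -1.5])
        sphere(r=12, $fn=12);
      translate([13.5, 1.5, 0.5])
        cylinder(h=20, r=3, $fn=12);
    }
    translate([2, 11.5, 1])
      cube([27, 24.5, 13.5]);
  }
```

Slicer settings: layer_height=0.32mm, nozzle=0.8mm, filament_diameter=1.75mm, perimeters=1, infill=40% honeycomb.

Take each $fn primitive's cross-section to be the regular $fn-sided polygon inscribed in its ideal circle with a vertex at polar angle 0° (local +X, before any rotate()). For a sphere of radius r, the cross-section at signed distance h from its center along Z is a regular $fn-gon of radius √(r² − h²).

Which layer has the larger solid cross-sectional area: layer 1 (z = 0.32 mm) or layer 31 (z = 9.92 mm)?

Layer 1 (z = 0.32): the r=4 sphere contributes a regular 12-gon of circumradius √(4²−3.68²) = 1.568 (area = (12/2)·1.568²·sin(360°/12) = 7.37 mm²); the cone at (6.5, 11.5) is not intersected at this z (z outside [1, 5]); the r=12 sphere at (6.5, 10) slices to a regular 12-gon of circumradius 11.861 (√(r²−h²) with h=1.82 from center) (area = (12/2)·11.861²·sin(360°/12) = 422.06 mm²); the cylinder at (13.5, 1.5) is not intersected at this z (z outside [0.5, 20.5]); Subtracting the remaining from the first: starting from the r=4 sphere (7.37 mm²), the r=12 sphere at (6.5, 10) partially overlaps it — only the 2.83 mm² overlap (of its 422.06 mm²) is removed, clipping the outline — area = 4.54 mm²; the cube at (2, 11.5) does not reach this height (z outside [1, 14.5]); Merging all regions: only that combined region is present, so the union is just that shape — area = 4.54 mm²; (rotated 25° about Z; rotation is an isometry so areas/perimeters/island counts are preserved). So its area = 4.54 mm². Layer 31 (z = 9.92): the sphere is not intersected at this z (|z−center|=5.920 > r=4); the cone at (6.5, 11.5) is not intersected at this z (z outside [1, 5]); the r=12 sphere at (6.5, 10) contributes a regular 12-gon of circumradius √(12²−11.42²) = 3.686 (area = (12/2)·3.686²·sin(360°/12) = 40.75 mm²); the r=3 cylinder at (13.5, 1.5) contributes a regular 12-gon of circumradius 3 (area = (12/2)·3.000²·sin(360°/12) = 27.00 mm²); Subtracting the remaining from the first: the first operand is absent here, so nothing remains; the 27×24.5 cube at (2, 11.5) contributes its full rectangle (area 661.50 mm²); Taking the union: only the 27×24.5 cube at (2, 11.5) is present, so the union is just that shape — area = 661.50 mm²; (rotated 25° about Z; rotation is an isometry so areas/perimeters/island counts are preserved). So its area = 661.50 mm². Layer 31 is larger (661.50 vs 4.54 mm²).

layer 31 (z = 9.92 mm)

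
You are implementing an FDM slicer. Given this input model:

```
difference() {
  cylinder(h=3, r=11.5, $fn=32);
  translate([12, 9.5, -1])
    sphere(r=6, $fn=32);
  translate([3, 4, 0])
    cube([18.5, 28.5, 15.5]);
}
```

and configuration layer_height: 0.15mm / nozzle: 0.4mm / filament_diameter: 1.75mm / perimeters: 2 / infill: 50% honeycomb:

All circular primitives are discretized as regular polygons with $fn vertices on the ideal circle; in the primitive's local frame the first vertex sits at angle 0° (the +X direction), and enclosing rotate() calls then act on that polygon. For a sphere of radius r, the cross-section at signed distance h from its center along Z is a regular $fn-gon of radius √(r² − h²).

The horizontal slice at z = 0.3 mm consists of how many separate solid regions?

At z = 0.3 mm: the r=11.5 cylinder gives a regular 32-gon of circumradius 11.5 (constant along its height); the r=6 sphere at (12, 9.5) slices to a regular 32-gon of circumradius 5.857 (√(r²−h²) with h=1.3 from center); the cube at (3, 4) (footprint 18.5×28.5) is included at this height; Subtracting the remaining from the first: starting from the r=11.5 cylinder, the r=6 sphere at (12, 9.5) partially overlaps it — only the 10.20 mm² overlap (of its 107.10 mm²) is removed, clipping the outline; the 18.5×28.5 cube at (3, 4) partially overlaps it — only the 26.19 mm² overlap (of its 527.25 mm²) is removed, clipping the outline — 1 connected region. The result has 1 disconnected region.

1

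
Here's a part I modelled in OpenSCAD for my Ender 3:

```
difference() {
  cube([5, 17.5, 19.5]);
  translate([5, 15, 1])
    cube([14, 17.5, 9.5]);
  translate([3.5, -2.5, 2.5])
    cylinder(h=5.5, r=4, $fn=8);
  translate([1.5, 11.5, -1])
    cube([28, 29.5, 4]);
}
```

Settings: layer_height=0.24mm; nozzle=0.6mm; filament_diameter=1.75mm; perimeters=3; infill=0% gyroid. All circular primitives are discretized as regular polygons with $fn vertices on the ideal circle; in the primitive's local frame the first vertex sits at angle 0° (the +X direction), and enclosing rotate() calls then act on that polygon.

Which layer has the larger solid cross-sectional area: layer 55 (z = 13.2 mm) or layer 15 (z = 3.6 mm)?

Layer 55 (z = 13.2): the cube (footprint 5×17.5) is included at this height (area 87.50 mm²); the cube at (5, 15) is absent (z outside [1, 10.5]); the cylinder at (3.5, -2.5) does not reach this height (z outside [2.5, 8]); the cube at (1.5, 11.5) is absent (z outside [-1, 3]); Subtracting the remaining from the first: none of the subtracted shapes is present at this height, so the 5×17.5 cube is unchanged — area = 87.50 mm². So its area = 87.50 mm². Layer 15 (z = 3.6): the cube is present — its section is the full 5×17.5 rectangle (area 87.50 mm²); the 14×17.5 cube at (5, 15) contributes its full rectangle (area 245.00 mm²); the r=4 cylinder at (3.5, -2.5) contributes a regular 8-gon of circumradius 4 (area = (8/2)·4.000²·sin(360°/8) = 45.25 mm²); the cube at (1.5, 11.5) is not intersected at this z (z outside [-1, 3]); Subtracting the remaining from the first: starting from the 5×17.5 cube (87.50 mm²), the 14×17.5 cube at (5, 15) misses the remaining region (no effect); the r=4 cylinder at (3.5, -2.5) partially overlaps it — only the 4.39 mm² overlap (of its 45.25 mm²) is removed, clipping the outline — area = 83.11 mm². So its area = 83.11 mm². Layer 55 is larger (87.50 vs 83.11 mm²).

layer 55 (z = 13.2 mm)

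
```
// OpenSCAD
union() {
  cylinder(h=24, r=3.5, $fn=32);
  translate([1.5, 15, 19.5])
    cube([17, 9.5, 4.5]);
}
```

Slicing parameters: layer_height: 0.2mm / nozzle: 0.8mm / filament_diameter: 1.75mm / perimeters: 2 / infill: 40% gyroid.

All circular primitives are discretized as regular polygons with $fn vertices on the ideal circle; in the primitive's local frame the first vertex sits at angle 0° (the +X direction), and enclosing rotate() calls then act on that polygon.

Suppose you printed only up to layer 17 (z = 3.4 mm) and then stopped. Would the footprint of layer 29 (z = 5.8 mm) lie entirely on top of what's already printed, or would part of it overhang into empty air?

Compare the two slices. At z = 3.4: the r=3.5 cylinder contributes a regular 32-gon of circumradius 3.5 (area = (32/2)·3.500²·sin(360°/32) = 38.24 mm²); the cube at (1.5, 15) is not intersected at this z (z outside [19.5, 24]); Merging all regions: only the r=3.5 cylinder is present, so the union is just that shape — area = 38.24 mm². At z = 5.8: the cylinder: section is a regular 32-gon, circumradius r=3.5 (area = (32/2)·3.500²·sin(360°/32) = 38.24 mm²); the cube at (1.5, 15) does not reach this height (z outside [19.5, 24]); Combining (union): only the r=3.5 cylinder is present, so the union is just that shape — area = 38.24 mm². Checking containment: the cross-section at z = 5.8 is a subset of the cross-section at z = 3.4.

entirely on top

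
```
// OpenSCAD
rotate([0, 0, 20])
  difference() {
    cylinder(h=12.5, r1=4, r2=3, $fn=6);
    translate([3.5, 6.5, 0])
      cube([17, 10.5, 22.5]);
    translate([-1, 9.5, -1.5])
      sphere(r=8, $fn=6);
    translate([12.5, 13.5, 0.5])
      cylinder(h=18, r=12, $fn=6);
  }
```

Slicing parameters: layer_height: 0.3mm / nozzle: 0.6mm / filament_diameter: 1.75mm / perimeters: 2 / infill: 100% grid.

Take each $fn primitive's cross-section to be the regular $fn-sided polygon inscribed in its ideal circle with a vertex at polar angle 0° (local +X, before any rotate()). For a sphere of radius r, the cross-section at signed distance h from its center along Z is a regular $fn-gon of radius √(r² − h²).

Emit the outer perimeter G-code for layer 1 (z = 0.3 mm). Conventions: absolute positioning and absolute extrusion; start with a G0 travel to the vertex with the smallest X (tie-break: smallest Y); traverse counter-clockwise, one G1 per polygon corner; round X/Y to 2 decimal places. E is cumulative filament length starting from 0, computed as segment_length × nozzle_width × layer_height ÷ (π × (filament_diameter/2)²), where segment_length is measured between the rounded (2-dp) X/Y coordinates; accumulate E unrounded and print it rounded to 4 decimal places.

At z = 0.3 mm: the cone contributes a regular 6-gon of circumradius 3.976 (interpolated between r1=4 and r2=3 at t=0.024); the cube at (3.5, 6.5) (footprint 17×10.5) is included at this height; the r=8 sphere at (-1, 9.5) slices to a regular 6-gon of circumradius 7.795 (√(r²−h²) with h=1.8 from center); the cylinder at (12.5, 13.5) is not intersected at this z (z outside [0.5, 18.5]); Subtracting the remaining from the first: starting from the cone, the 17×10.5 cube at (3.5, 6.5) misses the remaining region (no effect); the r=8 sphere at (-1, 9.5) partially overlaps it — only the 3.04 mm² overlap (of its 157.86 mm²) is removed, clipping the outline — 1 connected region; (whole slice rotated 20° about Z — lengths, areas and connectivity unchanged). The outline is a single polygon with 6 vertices. Extrusion per mm of travel: 0.6 × 0.3 / (π × 0.875²) = 0.074835. Accumulating E over each segment gives final E = 1.7264.

G0 X-3.74 Y-1.36 Z0.30
G1 X-0.69 Y-3.92 E0.2980
G1 X3.05 Y-2.56 E0.5958
G1 X3.74 Y1.36 E0.8937
G1 X1.30 Y3.40 E1.1317
G1 X-3.18 Y1.77 E1.4884
G1 X-3.74 Y-1.36 E1.7264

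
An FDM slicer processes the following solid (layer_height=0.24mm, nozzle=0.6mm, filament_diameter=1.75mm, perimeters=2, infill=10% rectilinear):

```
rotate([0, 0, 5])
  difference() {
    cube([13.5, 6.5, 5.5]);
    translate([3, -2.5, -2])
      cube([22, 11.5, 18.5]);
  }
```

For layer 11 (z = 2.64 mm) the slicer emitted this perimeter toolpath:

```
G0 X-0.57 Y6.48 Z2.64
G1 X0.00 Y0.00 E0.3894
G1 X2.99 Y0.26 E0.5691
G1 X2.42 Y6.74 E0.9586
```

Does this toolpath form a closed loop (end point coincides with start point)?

Start point (G0): (-0.57, 6.48). End point (last G1): the path does not return to the start — open.

no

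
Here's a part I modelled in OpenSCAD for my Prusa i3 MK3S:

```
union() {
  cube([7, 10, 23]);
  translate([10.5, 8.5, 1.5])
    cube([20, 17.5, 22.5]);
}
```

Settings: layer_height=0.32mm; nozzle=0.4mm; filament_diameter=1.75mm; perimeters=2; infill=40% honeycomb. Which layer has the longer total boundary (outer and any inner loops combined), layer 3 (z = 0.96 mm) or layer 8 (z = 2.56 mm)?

Layer 3 (z = 0.96): the 7×10 cube contributes its full rectangle (perimeter 34.00 mm); the cube at (10.5, 8.5) is not intersected at this z (z outside [1.5, 24]); Taking the union: only the 7×10 cube is present, so the union is just that shape — boundary = 34.00 mm. So its perimeter = 34.00 mm. Layer 8 (z = 2.56): the cube (footprint 7×10) is included at this height (perimeter 34.00 mm); the cube at (10.5, 8.5) is present — its section is the full 20×17.5 rectangle (perimeter 75.00 mm); Taking the union: the 2 present regions are separate (no shared area or edge), so areas and boundary lengths simply add and each stays a separate island — boundary = 109.00 mm. So its perimeter = 109.00 mm. Layer 8 is larger (109.00 vs 34.00 mm).

layer 8 (z = 2.56 mm)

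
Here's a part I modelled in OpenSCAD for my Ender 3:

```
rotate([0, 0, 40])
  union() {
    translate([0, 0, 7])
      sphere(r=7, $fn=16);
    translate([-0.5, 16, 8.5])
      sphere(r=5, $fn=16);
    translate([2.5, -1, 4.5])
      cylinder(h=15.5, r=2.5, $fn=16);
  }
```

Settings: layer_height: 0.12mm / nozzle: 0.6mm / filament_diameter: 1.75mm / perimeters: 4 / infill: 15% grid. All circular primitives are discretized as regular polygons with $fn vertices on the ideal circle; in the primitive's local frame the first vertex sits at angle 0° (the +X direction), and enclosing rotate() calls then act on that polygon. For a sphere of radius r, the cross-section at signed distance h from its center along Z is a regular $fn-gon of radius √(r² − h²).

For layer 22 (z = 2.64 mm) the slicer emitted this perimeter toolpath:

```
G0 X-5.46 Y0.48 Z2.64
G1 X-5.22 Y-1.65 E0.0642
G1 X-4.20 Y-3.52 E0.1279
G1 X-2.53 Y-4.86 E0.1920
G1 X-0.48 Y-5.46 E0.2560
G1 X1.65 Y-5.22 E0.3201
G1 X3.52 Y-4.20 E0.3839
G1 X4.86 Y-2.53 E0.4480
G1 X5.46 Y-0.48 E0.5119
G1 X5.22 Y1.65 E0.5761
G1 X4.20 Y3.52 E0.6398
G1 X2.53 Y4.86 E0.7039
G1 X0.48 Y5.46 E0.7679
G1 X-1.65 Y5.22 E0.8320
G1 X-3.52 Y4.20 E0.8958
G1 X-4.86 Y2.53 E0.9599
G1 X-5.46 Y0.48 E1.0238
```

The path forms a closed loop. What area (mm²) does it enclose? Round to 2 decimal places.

91.89 mm²

Apply the shoelace formula to the sequence of (X, Y) vertices; enclosed area = 91.89 mm².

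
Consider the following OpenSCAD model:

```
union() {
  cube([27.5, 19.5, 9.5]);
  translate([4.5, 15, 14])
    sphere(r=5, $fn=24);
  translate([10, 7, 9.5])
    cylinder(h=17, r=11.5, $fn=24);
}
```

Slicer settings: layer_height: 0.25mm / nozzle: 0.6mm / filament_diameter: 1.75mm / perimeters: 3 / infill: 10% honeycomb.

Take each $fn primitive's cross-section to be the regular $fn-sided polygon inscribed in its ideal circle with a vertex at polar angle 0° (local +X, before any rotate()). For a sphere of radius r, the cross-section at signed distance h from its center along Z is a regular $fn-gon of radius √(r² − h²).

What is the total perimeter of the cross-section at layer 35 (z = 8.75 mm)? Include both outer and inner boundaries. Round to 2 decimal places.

At z = 8.75 mm: the cube is present — its section is the full 27.5×19.5 rectangle (perimeter 94.00 mm); the sphere at (4.5, 15) is absent (|z−center|=5.250 > r=5); the cylinder at (10, 7) does not reach this height (z outside [9.5, 26.5]); Taking the union: only the 27.5×19.5 cube is present, so the union is just that shape — boundary = 94.00 mm. Overall, the cross-section is a single solid region. Total boundary length (outer) = 94.00 mm.

94.00 mm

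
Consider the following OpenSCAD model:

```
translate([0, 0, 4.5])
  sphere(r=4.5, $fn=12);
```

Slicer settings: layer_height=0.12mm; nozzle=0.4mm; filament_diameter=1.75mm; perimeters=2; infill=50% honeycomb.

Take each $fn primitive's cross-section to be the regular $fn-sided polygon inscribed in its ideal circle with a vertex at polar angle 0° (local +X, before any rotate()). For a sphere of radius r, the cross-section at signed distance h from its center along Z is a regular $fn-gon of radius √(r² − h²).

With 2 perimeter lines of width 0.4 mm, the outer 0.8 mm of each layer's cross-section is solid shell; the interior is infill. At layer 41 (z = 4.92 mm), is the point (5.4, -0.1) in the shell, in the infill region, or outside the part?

outside

At z = 4.92 mm: the r=4.5 sphere slices to a regular 12-gon of circumradius 4.480 (√(r²−h²) with h=0.42 from center). Overall, the cross-section is a single solid region. The nearest boundary edge runs (4.48, 0.00)→(3.88, 2.24); distance from the point to it = 0.93 mm. The point is not inside any of the regions above, so it lies outside the cross-section (0.93 mm from the nearest boundary).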